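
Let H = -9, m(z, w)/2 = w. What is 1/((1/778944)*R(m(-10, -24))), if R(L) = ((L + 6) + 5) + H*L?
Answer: 778944/395 ≈ 1972.0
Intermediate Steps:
m(z, w) = 2*w
R(L) = 11 - 8*L (R(L) = ((L + 6) + 5) - 9*L = ((6 + L) + 5) - 9*L = (11 + L) - 9*L = 11 - 8*L)
1/((1/778944)*R(m(-10, -24))) = 1/((1/778944)*(11 - 16*(-24))) = 1/((1/778944)*(11 - 8*(-48))) = 778944/(11 + 384) = 778944/395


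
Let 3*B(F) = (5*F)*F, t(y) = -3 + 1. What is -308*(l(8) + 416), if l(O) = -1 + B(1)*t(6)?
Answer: -380380/3 ≈ -1.2679e+5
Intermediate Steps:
t(y) = -2
B(F) = 5*F²/3 (B(F) = ((5*F)*F)/3 = (5*F²)/3 = 5*F²/3)
l(O) = -13/3 (l(O) = -1 + ((5/3)*1²)*(-2) = -1 + ((5/3)*1)*(-2) = -1 + (5/3)*(-2) = -1 - 10/3 = -13/3)
-308*(l(8) + 416) = -308*(-13/3 + 416) = -308*1235/3 = -380380/3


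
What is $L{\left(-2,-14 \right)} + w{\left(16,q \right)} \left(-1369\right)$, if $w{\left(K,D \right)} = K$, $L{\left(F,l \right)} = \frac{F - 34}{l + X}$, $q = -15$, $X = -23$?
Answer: $- \frac{810412}{37} \approx -21903.0$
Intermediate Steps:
$L{\left(F,l \right)} = \frac{-34 + F}{-23 + l}$ ($L{\left(F,l \right)} = \frac{F - 34}{l - 23} = \frac{-34 + F}{-23 + l}$)
$L{\left(-2,-14 \right)} + w{\left(16,q \right)} \left(-1369\right) = \frac{-34 - 2}{-23 - 14} + 16 \left(-1369\right) = \frac{1}{-37} \left(-36\right) - 21904 = \left(- \frac{1}{37}\right) \left(-36\right) - 21904 = \frac{36}{37} - 21904 = - \frac{810412}{37}$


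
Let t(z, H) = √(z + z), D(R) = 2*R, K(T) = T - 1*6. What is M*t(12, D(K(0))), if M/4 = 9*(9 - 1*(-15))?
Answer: 1728*√6 ≈ 4232.7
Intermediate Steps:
K(T) = -6 + T (K(T) = T - 6 = -6 + T)
M = 864 (M = 4*(9*(9 - 1*(-15))) = 4*(9*(9 + 15)) = 4*(9*24) = 4*216 = 864)
t(z, H) = √2*√z (t(z, H) = √(2*z) = √2*√z)
M*t(12, D(K(0))) = 864*(√2*√12) = 864*(√2*(2*√3)) = 864*(2*√6) = 1728*√6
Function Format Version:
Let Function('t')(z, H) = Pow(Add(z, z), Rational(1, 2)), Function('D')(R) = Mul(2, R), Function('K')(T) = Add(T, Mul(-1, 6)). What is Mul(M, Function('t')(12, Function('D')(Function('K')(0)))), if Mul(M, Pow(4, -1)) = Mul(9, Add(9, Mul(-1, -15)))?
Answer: Mul(1728, Pow(6, Rational(1, 2))) ≈ 4232.7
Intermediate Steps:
Function('K')(T) = Add(-6, T) (Function('K')(T) = Add(T, -6) = Add(-6, T))
M = 864 (M = Mul(4, Mul(9, Add(9, Mul(-1, -15)))) = Mul(4, Mul(9, Add(9, 15))) = Mul(4, Mul(9, 24)) = Mul(4, 216) = 864)
Function('t')(z, H) = Mul(Pow(2, Rational(1, 2)), Pow(z, Rational(1, 2))) (Function('t')(z, H) = Pow(Mul(2, z), Rational(1, 2)) = Mul(Pow(2, Rational(1, 2)), Pow(z, Rational(1, 2))))
Mul(M, Function('t')(12, Function('D')(Function('K')(0)))) = Mul(864, Mul(Pow(2, Rational(1, 2)), Pow(12, Rational(1, 2)))) = Mul(864, Mul(Pow(2, Rational(1, 2)), Mul(2, Pow(3, Rational(1, 2))))) = Mul(864, Mul(2, Pow(6, Rational(1, 2)))) = Mul(1728, Pow(6, Rational(1, 2)))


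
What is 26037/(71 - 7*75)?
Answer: -26037/454 ≈ -57.350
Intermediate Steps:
26037/(71 - 7*75) = 26037/(71 - 525) = 26037/(-454) = 26037*(-1/454) = -26037/454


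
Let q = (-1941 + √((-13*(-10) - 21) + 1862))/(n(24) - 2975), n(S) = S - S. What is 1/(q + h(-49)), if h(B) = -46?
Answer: -11467265/520012466 + 255*√219/520012466 ≈ -0.022045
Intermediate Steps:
n(S) = 0
q = 1941/2975 - 3*√219/2975 (q = (-1941 + √((-13*(-10) - 21) + 1862))/(0 - 2975) = (-1941 + √((130 - 21) + 1862))/(-2975) = (-1941 + √(109 + 1862))*(-1/2975) = (-1941 + √1971)*(-1/2975) = (-1941 + 3*√219)*(-1/2975) = 1941/2975 - 3*√219/2975 ≈ 0.63751)
1/(q + h(-49)) = 1/((1941/2975 - 3*√219/2975) - 46) = 1/(-134909/2975 - 3*√219/2975)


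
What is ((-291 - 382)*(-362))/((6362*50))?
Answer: 121813/159050 ≈ 0.76588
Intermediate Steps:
((-291 - 382)*(-362))/((6362*50)) = -673*(-362)/318100 = 243626*(1/318100) = 121813/159050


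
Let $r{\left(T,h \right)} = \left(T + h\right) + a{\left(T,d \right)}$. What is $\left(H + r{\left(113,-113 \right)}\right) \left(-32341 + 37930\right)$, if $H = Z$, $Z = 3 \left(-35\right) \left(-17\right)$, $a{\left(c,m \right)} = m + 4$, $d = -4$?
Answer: $9976365$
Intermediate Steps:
$a{\left(c,m \right)} = 4 + m$
$Z = 1785$ ($Z = \left(-105\right) \left(-17\right) = 1785$)
$H = 1785$
$r{\left(T,h \right)} = T + h$ ($r{\left(T,h \right)} = \left(T + h\right) + \left(4 - 4\right) = \left(T + h\right) + 0 = T + h$)
$\left(H + r{\left(113,-113 \right)}\right) \left(-32341 + 37930\right) = \left(1785 + \left(113 - 113\right)\right) \left(-32341 + 37930\right) = \left(1785 + 0\right) 5589 = 1785 \cdot 5589 = 9976365$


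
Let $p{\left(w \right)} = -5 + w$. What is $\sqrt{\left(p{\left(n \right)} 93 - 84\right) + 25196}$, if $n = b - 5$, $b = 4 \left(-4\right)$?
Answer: $\sqrt{22694} \approx 150.65$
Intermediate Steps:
$b = -16$
$n = -21$ ($n = -16 - 5 = -21$)
$\sqrt{\left(p{\left(n \right)} 93 - 84\right) + 25196} = \sqrt{\left(\left(-5 - 21\right) 93 - 84\right) + 25196} = \sqrt{\left(\left(-26\right) 93 - 84\right) + 25196} = \sqrt{\left(-2418 - 84\right) + 25196} = \sqrt{-2502 + 25196} = \sqrt{22694}$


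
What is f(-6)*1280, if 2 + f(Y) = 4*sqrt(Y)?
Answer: -2560 + 5120*I*sqrt(6) ≈ -2560.0 + 12541.0*I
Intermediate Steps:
f(Y) = -2 + 4*sqrt(Y)
f(-6)*1280 = (-2 + 4*sqrt(-6))*1280 = (-2 + 4*(I*sqrt(6)))*1280 = (-2 + 4*I*sqrt(6))*1280 = -2560 + 5120*I*sqrt(6)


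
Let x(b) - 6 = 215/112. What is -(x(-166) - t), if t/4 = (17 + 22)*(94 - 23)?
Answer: 1239625/112 ≈ 11068.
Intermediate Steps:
x(b) = 887/112 (x(b) = 6 + 215/112 = 887/112)
t = 11076 (t = 4*((17 + 22)*(94 - 23)) = 4*(39*71) = 4*2769 = 11076)
-(x(-166) - t) = -(887/112 - 1*11076) = -(887/112 - 11076) = -1*(-1239625/112) = 1239625/112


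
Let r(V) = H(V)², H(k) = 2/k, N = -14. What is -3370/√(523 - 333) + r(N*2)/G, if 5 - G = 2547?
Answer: -1/498232 - 337*√190/19 ≈ -244.49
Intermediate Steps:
G = -2542 (G = 5 - 1*2547 = 5 - 2547 = -2542)
r(V) = 4/V² (r(V) = (2/V)² = 4/V²)
-3370/√(523 - 333) + r(N*2)/G = -3370/√(523 - 333) + (4/(-14*2)²)/(-2542) = -3370*√190/190 + (4/(-28)²)*(-1/2542) = -337*√190/19 + (4*(1/784))*(-1/2542) = -337*√190/19 + (1/196)*(-1/2542) = -337*√190/19 - 1/498232 = -1/498232 - 337*√190/19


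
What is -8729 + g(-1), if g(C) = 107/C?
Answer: -8836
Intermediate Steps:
-8729 + g(-1) = -8729 + 107/(-1) = -8729 + 107*(-1) = -8729 - 107 = -8836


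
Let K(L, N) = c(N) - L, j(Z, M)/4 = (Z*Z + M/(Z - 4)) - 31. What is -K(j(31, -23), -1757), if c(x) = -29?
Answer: 101131/27 ≈ 3745.6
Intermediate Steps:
j(Z, M) = -124 + 4*Z² + 4*M/(-4 + Z) (j(Z, M) = 4*((Z*Z + M/(Z - 4)) - 31) = 4*((Z² + M/(-4 + Z)) - 31) = 4*(-31 + Z² + M/(-4 + Z)) = -124 + 4*Z² + 4*M/(-4 + Z))
K(L, N) = -29 - L
-K(j(31, -23), -1757) = -(-29 - 4*(124 - 23 + 31³ - 31*31 - 4*31²)/(-4 + 31)) = -(-29 - 4*(124 - 23 + 29791 - 961 - 4*961)/27) = -(-29 - 4*(124 - 23 + 29791 - 961 - 3844)/27) = -(-29 - 4*25087/27) = -(-29 - 1*100348/27) = -(-29 - 100348/27) = -1*(-101131/27) = 101131/27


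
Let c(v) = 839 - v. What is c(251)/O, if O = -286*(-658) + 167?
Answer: 196/62785 ≈ 0.0031218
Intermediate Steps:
O = 188355 (O = 188188 + 167 = 188355)
c(251)/O = (839 - 1*251)/188355 = (839 - 251)*(1/188355) = 588*(1/188355) = 196/62785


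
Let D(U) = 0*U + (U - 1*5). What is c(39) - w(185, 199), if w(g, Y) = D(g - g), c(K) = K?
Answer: 44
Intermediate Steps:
D(U) = -5 + U (D(U) = 0 + (U - 5) = 0 + (-5 + U) = -5 + U)
w(g, Y) = -5 (w(g, Y) = -5 + (g - g) = -5 + 0 = -5)
c(39) - w(185, 199) = 39 - 1*(-5) = 39 + 5 = 44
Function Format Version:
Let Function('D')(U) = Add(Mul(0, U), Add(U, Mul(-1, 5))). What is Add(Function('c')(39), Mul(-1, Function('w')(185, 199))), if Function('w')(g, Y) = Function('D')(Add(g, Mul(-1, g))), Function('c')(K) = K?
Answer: 44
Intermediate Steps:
Function('D')(U) = Add(-5, U) (Function('D')(U) = Add(0, Add(U, -5)) = Add(0, Add(-5, U)) = Add(-5, U))
Function('w')(g, Y) = -5 (Function('w')(g, Y) = Add(-5, Add(g, Mul(-1, g))) = Add(-5, 0) = -5)
Add(Function('c')(39), Mul(-1, Function('w')(185, 199))) = Add(39, Mul(-1, -5)) = Add(39, 5) = 44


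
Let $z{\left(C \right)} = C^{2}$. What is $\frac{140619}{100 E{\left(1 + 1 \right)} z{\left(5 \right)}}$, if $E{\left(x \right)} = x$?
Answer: $\frac{140619}{5000} \approx 28.124$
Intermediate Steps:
$\frac{140619}{100 E{\left(1 + 1 \right)} z{\left(5 \right)}} = \frac{140619}{100 \left(1 + 1\right) 5^{2}} = \frac{140619}{100 \cdot 2 \cdot 25} = \frac{140619}{200 \cdot 25} = \frac{140619}{5000}$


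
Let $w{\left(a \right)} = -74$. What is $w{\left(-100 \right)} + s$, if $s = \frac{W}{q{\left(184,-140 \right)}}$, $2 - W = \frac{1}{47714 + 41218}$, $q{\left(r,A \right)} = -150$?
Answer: $- \frac{987323063}{13339800} \approx -74.013$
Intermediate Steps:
$W = \frac{177863}{88932}$ ($W = 2 - \frac{1}{47714 + 41218} = 2 - \frac{1}{88932} = \frac{177863}{88932} \approx 2.0$)
$s = - \frac{177863}{13339800}$ ($s = \frac{177863}{88932 \left(-150\right)} = \frac{177863}{88932} \left(- \frac{1}{150}\right) = - \frac{177863}{13339800} \approx -0.013333$)
$w{\left(-100 \right)} + s = -74 - \frac{177863}{13339800} = - \frac{987323063}{13339800}$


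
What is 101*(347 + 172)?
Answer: 52419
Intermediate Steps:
101*(347 + 172) = 101*519 = 52419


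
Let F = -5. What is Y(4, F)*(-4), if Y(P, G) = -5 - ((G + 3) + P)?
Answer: 28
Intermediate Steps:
Y(P, G) = -8 - G - P (Y(P, G) = -5 - ((3 + G) + P) = -5 - (3 + G + P) = -5 + (-3 - G - P) = -8 - G - P)
Y(4, F)*(-4) = (-8 - 1*(-5) - 1*4)*(-4) = (-8 + 5 - 4)*(-4) = -7*(-4) = 28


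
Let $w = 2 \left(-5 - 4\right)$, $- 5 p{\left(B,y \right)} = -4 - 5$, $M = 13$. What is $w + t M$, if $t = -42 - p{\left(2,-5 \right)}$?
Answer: $- \frac{2937}{5} \approx -587.4$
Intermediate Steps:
$p{\left(B,y \right)} = \frac{9}{5}$ ($p{\left(B,y \right)} = - \frac{-4 - 5}{5} = \left(- \frac{1}{5}\right) \left(-9\right) = \frac{9}{5}$)
$w = -18$ ($w = 2 \left(-9\right) = -18$)
$t = - \frac{219}{5}$ ($t = -42 - \frac{9}{5} = - \frac{219}{5} \approx -43.8$)
$w + t M = -18 - \frac{2847}{5} = - \frac{2937}{5}$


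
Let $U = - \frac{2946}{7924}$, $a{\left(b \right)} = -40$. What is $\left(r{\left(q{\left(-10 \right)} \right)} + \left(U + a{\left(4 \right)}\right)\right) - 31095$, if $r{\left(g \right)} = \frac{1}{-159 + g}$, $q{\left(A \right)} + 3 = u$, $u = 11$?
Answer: $- \frac{18627113755}{598262} \approx -31135.0$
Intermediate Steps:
$q{\left(A \right)} = 8$ ($q{\left(A \right)} = -3 + 11 = 8$)
$U = - \frac{1473}{3962}$ ($U = \left(-2946\right) \frac{1}{7924} = - \frac{1473}{3962} \approx -0.37178$)
$\left(r{\left(q{\left(-10 \right)} \right)} + \left(U + a{\left(4 \right)}\right)\right) - 31095 = \left(\frac{1}{-159 + 8} - \frac{159953}{3962}\right) - 31095 = \left(\frac{1}{-151} - \frac{159953}{3962}\right) - 31095 = \left(- \frac{1}{151} - \frac{159953}{3962}\right) - 31095 = - \frac{24156865}{598262} - 31095 = - \frac{18627113755}{598262}$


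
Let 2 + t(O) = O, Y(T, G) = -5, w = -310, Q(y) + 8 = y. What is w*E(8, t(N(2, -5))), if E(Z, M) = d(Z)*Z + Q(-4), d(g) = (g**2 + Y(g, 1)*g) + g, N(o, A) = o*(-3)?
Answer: -75640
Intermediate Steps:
N(o, A) = -3*o
Q(y) = -8 + y
d(g) = g**2 - 4*g (d(g) = (g**2 - 5*g) + g = g**2 - 4*g)
t(O) = -2 + O
E(Z, M) = -12 + Z**2*(-4 + Z) (E(Z, M) = (Z*(-4 + Z))*Z + (-8 - 4) = Z**2*(-4 + Z) - 12 = -12 + Z**2*(-4 + Z))
w*E(8, t(N(2, -5))) = -310*(-12 + 8**2*(-4 + 8)) = -310*(-12 + 64*4) = -310*(-12 + 256) = -310*244 = -75640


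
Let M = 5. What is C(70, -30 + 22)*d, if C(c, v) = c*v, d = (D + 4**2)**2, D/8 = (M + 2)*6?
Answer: -69386240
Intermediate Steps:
D = 336 (D = 8*((5 + 2)*6) = 8*(7*6) = 8*42 = 336)
d = 123904 (d = (336 + 4**2)**2 = (336 + 16)**2 = 352**2 = 123904)
C(70, -30 + 22)*d = (70*(-30 + 22))*123904 = (70*(-8))*123904 = -560*123904 = -69386240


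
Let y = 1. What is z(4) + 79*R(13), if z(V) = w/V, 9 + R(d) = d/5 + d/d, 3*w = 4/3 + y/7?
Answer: -537361/1260 ≈ -426.48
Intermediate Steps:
w = 31/63 (w = (4/3 + 1/7)/3 = (4*(⅓) + 1*(⅐))/3 = (4/3 + ⅐)/3 = (⅓)*(31/21) = 31/63 ≈ 0.49206)
R(d) = -8 + d/5 (R(d) = -9 + (d/5 + d/d) = -9 + (d*(⅕) + 1) = -9 + (d/5 + 1) = -9 + (1 + d/5) = -8 + d/5)
z(V) = 31/(63*V)
z(4) + 79*R(13) = (31/63)/4 + 79*(-8 + (⅕)*13) = (31/63)*(¼) + 79*(-8 + 13/5) = 31/252 + 79*(-27/5) = 31/252 - 2133/5 = -537361/1260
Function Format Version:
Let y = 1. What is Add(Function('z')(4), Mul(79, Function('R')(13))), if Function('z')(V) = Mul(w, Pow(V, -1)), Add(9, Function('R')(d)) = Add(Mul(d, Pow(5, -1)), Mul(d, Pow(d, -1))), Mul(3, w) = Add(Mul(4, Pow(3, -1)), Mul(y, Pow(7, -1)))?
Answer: Rational(-537361, 1260) ≈ -426.48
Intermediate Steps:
w = Rational(31, 63) (w = Mul(Rational(1, 3), Add(Mul(4, Pow(3, -1)), Mul(1, Pow(7, -1)))) = Mul(Rational(1, 3), Add(Mul(4, Rational(1, 3)), Mul(1, Rational(1, 7)))) = Mul(Rational(1, 3), Add(Rational(4, 3), Rational(1, 7))) = Mul(Rational(1, 3), Rational(31, 21)) = Rational(31, 63) ≈ 0.49206)
Function('R')(d) = Add(-8, Mul(Rational(1, 5), d)) (Function('R')(d) = Add(-9, Add(Mul(d, Pow(5, -1)), Mul(d, Pow(d, -1)))) = Add(-9, Add(Mul(d, Rational(1, 5)), 1)) = Add(-9, Add(Mul(Rational(1, 5), d), 1)) = Add(-9, Add(1, Mul(Rational(1, 5), d))) = Add(-8, Mul(Rational(1, 5), d)))
Function('z')(V) = Mul(Rational(31, 63), Pow(V, -1))
Add(Function('z')(4), Mul(79, Function('R')(13))) = Add(Mul(Rational(31, 63), Pow(4, -1)), Mul(79, Add(-8, Mul(Rational(1, 5), 13)))) = Add(Mul(Rational(31, 63), Rational(1, 4)), Mul(79, Add(-8, Rational(13, 5)))) = Add(Rational(31, 252), Mul(79, Rational(-27, 5))) = Add(Rational(31, 252), Rational(-2133, 5)) = Rational(-537361, 1260)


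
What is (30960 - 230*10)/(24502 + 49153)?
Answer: 5732/14731 ≈ 0.38911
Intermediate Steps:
(30960 - 230*10)/(24502 + 49153) = (30960 - 2300)/73655 = 28660*(1/73655) = 5732/14731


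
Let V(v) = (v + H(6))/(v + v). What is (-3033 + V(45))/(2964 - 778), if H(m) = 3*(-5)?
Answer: -4549/3279 ≈ -1.3873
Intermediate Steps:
H(m) = -15
V(v) = (-15 + v)/(2*v) (V(v) = (v - 15)/(v + v) = (-15 + v)/((2*v)) = (-15 + v)*(1/(2*v)) = (-15 + v)/(2*v))
(-3033 + V(45))/(2964 - 778) = (-3033 + (½)*(-15 + 45)/45)/(2964 - 778) = (-3033 + (½)*(1/45)*30)/2186 = (-3033 + ⅓)*(1/2186) = -9098/3*1/2186 = -4549/3279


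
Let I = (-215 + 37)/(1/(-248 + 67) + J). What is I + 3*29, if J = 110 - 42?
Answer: 1038491/12307 ≈ 84.382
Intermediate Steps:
J = 68
I = -32218/12307 (I = (-215 + 37)/(1/(-248 + 67) + 68) = -178/(1/(-181) + 68) = -178/(-1/181 + 68) = -178/12307/181 = -178*181/12307 = -32218/12307 ≈ -2.6179)
I + 3*29 = -32218/12307 + 3*29 = -32218/12307 + 87 = 1038491/12307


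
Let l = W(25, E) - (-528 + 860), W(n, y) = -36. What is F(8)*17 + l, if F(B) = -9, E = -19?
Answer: -521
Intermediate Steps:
l = -368 (l = -36 - (-528 + 860) = -36 - 1*332 = -36 - 332 = -368)
F(8)*17 + l = -9*17 - 368 = -153 - 368 = -521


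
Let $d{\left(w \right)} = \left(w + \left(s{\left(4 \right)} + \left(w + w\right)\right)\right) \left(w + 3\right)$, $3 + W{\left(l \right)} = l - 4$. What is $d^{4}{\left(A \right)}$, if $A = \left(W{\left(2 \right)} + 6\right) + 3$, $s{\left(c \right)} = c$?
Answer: $157351936$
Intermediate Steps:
$W{\left(l \right)} = -7 + l$ ($W{\left(l \right)} = -3 + \left(l - 4\right) = -3 + \left(-4 + l\right) = -7 + l$)
$A = 4$ ($A = \left(\left(-7 + 2\right) + 6\right) + 3 = \left(-5 + 6\right) + 3 = 1 + 3 = 4$)
$d{\left(w \right)} = \left(3 + w\right) \left(4 + 3 w\right)$ ($d{\left(w \right)} = \left(w + \left(4 + \left(w + w\right)\right)\right) \left(w + 3\right) = \left(w + \left(4 + 2 w\right)\right) \left(3 + w\right) = \left(4 + 3 w\right) \left(3 + w\right) = \left(3 + w\right) \left(4 + 3 w\right)$)
$d^{4}{\left(A \right)} = \left(12 + 3 \cdot 4^{2} + 13 \cdot 4\right)^{4} = \left(12 + 3 \cdot 16 + 52\right)^{4} = \left(12 + 48 + 52\right)^{4} = 112^{4} = 157351936$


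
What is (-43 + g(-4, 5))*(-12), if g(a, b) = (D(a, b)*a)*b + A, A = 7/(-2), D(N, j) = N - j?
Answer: -1602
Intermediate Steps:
A = -7/2 (A = 7*(-1/2) = -7/2 ≈ -3.5000)
g(a, b) = -7/2 + a*b*(a - b) (g(a, b) = ((a - b)*a)*b - 7/2 = (a*(a - b))*b - 7/2 = a*b*(a - b) - 7/2 = -7/2 + a*b*(a - b))
(-43 + g(-4, 5))*(-12) = (-43 + (-7/2 - 4*5*(-4 - 1*5)))*(-12) = (-43 + (-7/2 - 4*5*(-4 - 5)))*(-12) = (-43 + (-7/2 - 4*5*(-9)))*(-12) = (-43 + (-7/2 + 180))*(-12) = (-43 + 353/2)*(-12) = (267/2)*(-12) = -1602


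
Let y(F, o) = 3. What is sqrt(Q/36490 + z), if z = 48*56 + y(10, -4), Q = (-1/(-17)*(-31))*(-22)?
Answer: 2*sqrt(64720142082185)/310165 ≈ 51.875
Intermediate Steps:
Q = 682/17 (Q = (-1*(-1/17)*(-31))*(-22) = ((1/17)*(-31))*(-22) = -31/17*(-22) = 682/17 ≈ 40.118)
z = 2691 (z = 48*56 + 3 = 2688 + 3 = 2691)
sqrt(Q/36490 + z) = sqrt((682/17)/36490 + 2691) = sqrt((682/17)*(1/36490) + 2691) = sqrt(341/310165 + 2691) = sqrt(834654356/310165) = 2*sqrt(64720142082185)/310165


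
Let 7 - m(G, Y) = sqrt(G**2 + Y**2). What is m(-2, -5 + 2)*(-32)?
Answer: -224 + 32*sqrt(13) ≈ -108.62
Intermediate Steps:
m(G, Y) = 7 - sqrt(G**2 + Y**2)
m(-2, -5 + 2)*(-32) = (7 - sqrt((-2)**2 + (-5 + 2)**2))*(-32) = (7 - sqrt(4 + (-3)**2))*(-32) = (7 - sqrt(4 + 9))*(-32) = (7 - sqrt(13))*(-32) = -224 + 32*sqrt(13)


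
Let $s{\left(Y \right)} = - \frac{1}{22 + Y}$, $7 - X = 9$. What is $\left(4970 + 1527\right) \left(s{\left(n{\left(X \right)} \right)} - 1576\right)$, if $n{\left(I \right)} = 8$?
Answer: $- \frac{307184657}{30} \approx -1.0239 \cdot 10^{7}$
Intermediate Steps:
$X = -2$ ($X = 7 - 9 = -2$)
$\left(4970 + 1527\right) \left(s{\left(n{\left(X \right)} \right)} - 1576\right) = \left(4970 + 1527\right) \left(- \frac{1}{22 + 8} - 1576\right) = 6497 \left(- \frac{1}{30} - 1576\right) = 6497 \left(- \frac{47281}{30}\right) = - \frac{307184657}{30}$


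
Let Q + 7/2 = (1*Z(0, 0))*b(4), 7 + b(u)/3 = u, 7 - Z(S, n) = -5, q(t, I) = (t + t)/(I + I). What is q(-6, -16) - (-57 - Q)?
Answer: -433/8 ≈ -54.125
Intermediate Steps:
q(t, I) = t/I (q(t, I) = (2*t)/((2*I)) = (2*t)*(1/(2*I)) = t/I)
Z(S, n) = 12 (Z(S, n) = 7 - 1*(-5) = 7 + 5 = 12)
b(u) = -21 + 3*u
Q = -223/2 (Q = -7/2 + (1*12)*(-21 + 3*4) = -7/2 + 12*(-21 + 12) = -7/2 + 12*(-9) = -7/2 - 108 = -223/2 ≈ -111.50)
q(-6, -16) - (-57 - Q) = -6/(-16) - (-57 - 1*(-223/2)) = -6*(-1/16) - (-57 + 223/2) = 3/8 - 1*109/2 = 3/8 - 109/2 = -433/8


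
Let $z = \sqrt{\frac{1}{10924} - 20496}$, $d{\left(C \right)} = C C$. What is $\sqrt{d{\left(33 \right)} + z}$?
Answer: $\frac{\sqrt{32488620516 + 5462 i \sqrt{611466265493}}}{5462} \approx 33.071 + 2.1645 i$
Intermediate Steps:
$d{\left(C \right)} = C^{2}$
$z = \frac{i \sqrt{611466265493}}{5462}$ ($z = \sqrt{\frac{1}{10924} - 20496} = \sqrt{- \frac{223898303}{10924}} = \frac{i \sqrt{611466265493}}{5462} \approx 143.16 i$)
$\sqrt{d{\left(33 \right)} + z} = \sqrt{33^{2} + \frac{i \sqrt{611466265493}}{5462}} = \sqrt{1089 + \frac{i \sqrt{611466265493}}{5462}}$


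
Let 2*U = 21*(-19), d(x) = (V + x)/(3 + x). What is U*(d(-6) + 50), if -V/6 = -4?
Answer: -8778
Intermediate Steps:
V = 24 (V = -6*(-4) = 24)
d(x) = (24 + x)/(3 + x)
U = -399/2 (U = (21*(-19))/2 = (½)*(-399) = -399/2 ≈ -199.50)
U*(d(-6) + 50) = -399*((24 - 6)/(3 - 6) + 50)/2 = -399*(18/(-3) + 50)/2 = -399*(-⅓*18 + 50)/2 = -399*(-6 + 50)/2 = -399/2*44 = -8778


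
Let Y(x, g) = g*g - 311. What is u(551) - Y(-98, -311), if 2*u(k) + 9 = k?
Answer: -96139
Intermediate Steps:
u(k) = -9/2 + k/2
Y(x, g) = -311 + g² (Y(x, g) = g² - 311 = -311 + g²)
u(551) - Y(-98, -311) = (-9/2 + (½)*551) - (-311 + (-311)²) = (-9/2 + 551/2) - (-311 + 96721) = 271 - 1*96410 = 271 - 96410 = -96139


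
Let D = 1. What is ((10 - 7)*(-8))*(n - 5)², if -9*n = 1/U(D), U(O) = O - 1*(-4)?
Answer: -408608/675 ≈ -605.34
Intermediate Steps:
U(O) = 4 + O (U(O) = O + 4 = 4 + O)
n = -1/45 (n = -1/(9*(4 + 1)) = -⅑/5 = -⅑*⅕ = -1/45 ≈ -0.022222)
((10 - 7)*(-8))*(n - 5)² = ((10 - 7)*(-8))*(-1/45 - 5)² = (3*(-8))*(-226/45)² = -24*51076/2025 = -408608/675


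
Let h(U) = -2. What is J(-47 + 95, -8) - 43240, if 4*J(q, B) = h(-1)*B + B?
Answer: -43238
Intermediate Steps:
J(q, B) = -B/4 (J(q, B) = (-2*B + B)/4 = (-B)/4 = -B/4)
J(-47 + 95, -8) - 43240 = -1/4*(-8) - 43240 = 2 - 43240 = -43238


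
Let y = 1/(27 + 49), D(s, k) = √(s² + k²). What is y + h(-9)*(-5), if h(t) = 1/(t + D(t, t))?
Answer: -371/684 - 5*√2/9 ≈ -1.3281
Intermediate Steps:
D(s, k) = √(k² + s²)
h(t) = 1/(t + √2*√(t²)) (h(t) = 1/(t + √(t² + t²)) = 1/(t + √(2*t²)) = 1/(t + √2*√(t²)))
y = 1/76 ≈ 0.013158
y + h(-9)*(-5) = 1/76 - 5/(-9 + √2*√((-9)²)) = 1/76 - 5/(-9 + √2*√81) = 1/76 - 5/(-9 + √2*9) = 1/76 - 5/(-9 + 9*√2)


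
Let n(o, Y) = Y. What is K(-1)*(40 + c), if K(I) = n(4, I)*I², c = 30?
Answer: -70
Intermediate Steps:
K(I) = I³ (K(I) = I*I² = I³)
K(-1)*(40 + c) = (-1)³*(40 + 30) = -1*70 = -70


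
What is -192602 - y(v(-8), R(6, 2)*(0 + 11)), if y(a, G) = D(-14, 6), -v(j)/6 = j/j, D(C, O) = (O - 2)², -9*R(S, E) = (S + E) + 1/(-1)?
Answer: -192618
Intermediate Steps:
R(S, E) = ⅑ - E/9 - S/9 (R(S, E) = -((S + E) + 1/(-1))/9 = -((E + S) - 1)/9 = -(-1 + E + S)/9 = ⅑ - E/9 - S/9)
D(C, O) = (-2 + O)²
v(j) = -6 (v(j) = -6*j/j = -6*1 = -6)
y(a, G) = 16 (y(a, G) = (-2 + 6)² = 4² = 16)
-192602 - y(v(-8), R(6, 2)*(0 + 11)) = -192602 - 1*16 = -192602 - 16 = -192618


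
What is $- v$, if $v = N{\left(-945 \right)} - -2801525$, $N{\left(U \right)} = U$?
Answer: $-2800580$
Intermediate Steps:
$v = 2800580$ ($v = -945 - -2801525 = -945 + 2801525 = 2800580$)
$- v = \left(-1\right) 2800580 = -2800580$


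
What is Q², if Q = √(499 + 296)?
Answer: 795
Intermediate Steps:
Q = √795 ≈ 28.196
Q² = (√795)² = 795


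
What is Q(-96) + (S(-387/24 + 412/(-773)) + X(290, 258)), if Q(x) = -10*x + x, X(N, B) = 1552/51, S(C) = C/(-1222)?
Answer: 344718432031/385399248 ≈ 894.45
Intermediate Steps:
S(C) = -C/1222 (S(C) = C*(-1/1222) = -C/1222)
X(N, B) = 1552/51 (X(N, B) = 1552*(1/51) = 1552/51)
Q(x) = -9*x
Q(-96) + (S(-387/24 + 412/(-773)) + X(290, 258)) = -9*(-96) + (-(-387/24 + 412/(-773))/1222 + 1552/51) = 864 + (-(-387*1/24 + 412*(-1/773))/1222 + 1552/51) = 864 + (-(-129/8 - 412/773)/1222 + 1552/51) = 864 + (-1/1222*(-103013/6184) + 1552/51) = 864 + (103013/7556848 + 1552/51) = 864 + 11733481759/385399248 = 344718432031/385399248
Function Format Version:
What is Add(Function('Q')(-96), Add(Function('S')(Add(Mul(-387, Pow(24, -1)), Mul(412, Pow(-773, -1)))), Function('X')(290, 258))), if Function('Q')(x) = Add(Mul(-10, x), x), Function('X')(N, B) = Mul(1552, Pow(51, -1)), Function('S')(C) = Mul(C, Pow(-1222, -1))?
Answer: Rational(344718432031, 385399248) ≈ 894.45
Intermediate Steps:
Function('S')(C) = Mul(Rational(-1, 1222), C) (Function('S')(C) = Mul(C, Rational(-1, 1222)) = Mul(Rational(-1, 1222), C))
Function('X')(N, B) = Rational(1552, 51) (Function('X')(N, B) = Mul(1552, Rational(1, 51)) = Rational(1552, 51))
Function('Q')(x) = Mul(-9, x)
Add(Function('Q')(-96), Add(Function('S')(Add(Mul(-387, Pow(24, -1)), Mul(412, Pow(-773, -1)))), Function('X')(290, 258))) = Add(Mul(-9, -96), Add(Mul(Rational(-1, 1222), Add(Mul(-387, Pow(24, -1)), Mul(412, Pow(-773, -1)))), Rational(1552, 51))) = Add(864, Add(Mul(Rational(-1, 1222), Add(Mul(-387, Rational(1, 24)), Mul(412, Rational(-1, 773)))), Rational(1552, 51))) = Add(864, Add(Mul(Rational(-1, 1222), Add(Rational(-129, 8), Rational(-412, 773))), Rational(1552, 51))) = Add(864, Add(Mul(Rational(-1, 1222), Rational(-103013, 6184)), Rational(1552, 51))) = Add(864, Add(Rational(103013, 7556848), Rational(1552, 51))) = Add(864, Rational(11733481759, 385399248)) = Rational(344718432031, 385399248)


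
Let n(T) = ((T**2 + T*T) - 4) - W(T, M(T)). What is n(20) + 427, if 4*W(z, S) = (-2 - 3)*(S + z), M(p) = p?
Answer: 1273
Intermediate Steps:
W(z, S) = -5*S/4 - 5*z/4 (W(z, S) = ((-2 - 3)*(S + z))/4 = (-5*(S + z))/4 = (-5*S - 5*z)/4 = -5*S/4 - 5*z/4)
n(T) = -4 + 2*T**2 + 5*T/2 (n(T) = ((T**2 + T*T) - 4) - (-5*T/4 - 5*T/4) = ((T**2 + T**2) - 4) - (-5)*T/2 = (2*T**2 - 4) + 5*T/2 = (-4 + 2*T**2) + 5*T/2 = -4 + 2*T**2 + 5*T/2)
n(20) + 427 = (-4 + 2*20**2 + (5/2)*20) + 427 = (-4 + 2*400 + 50) + 427 = (-4 + 800 + 50) + 427 = 846 + 427 = 1273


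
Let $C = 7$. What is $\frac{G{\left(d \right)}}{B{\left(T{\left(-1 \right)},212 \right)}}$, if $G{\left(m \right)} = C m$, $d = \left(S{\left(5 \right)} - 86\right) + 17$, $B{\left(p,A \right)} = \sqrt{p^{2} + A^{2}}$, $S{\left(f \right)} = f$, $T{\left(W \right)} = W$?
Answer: $- \frac{448 \sqrt{44945}}{44945} \approx -2.1132$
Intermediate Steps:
$B{\left(p,A \right)} = \sqrt{A^{2} + p^{2}}$
$d = -64$ ($d = \left(5 - 86\right) + 17 = -81 + 17 = -64$)
$G{\left(m \right)} = 7 m$
$\frac{G{\left(d \right)}}{B{\left(T{\left(-1 \right)},212 \right)}} = \frac{7 \left(-64\right)}{\sqrt{212^{2} + \left(-1\right)^{2}}} = - \frac{448}{\sqrt{44944 + 1}} = - \frac{448}{\sqrt{44945}} = - 448 \frac{\sqrt{44945}}{44945} = - \frac{448 \sqrt{44945}}{44945}$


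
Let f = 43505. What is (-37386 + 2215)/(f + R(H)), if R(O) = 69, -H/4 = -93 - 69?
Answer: -35171/43574 ≈ -0.80716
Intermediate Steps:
H = 648 (H = -4*(-93 - 69) = -4*(-162) = 648)
(-37386 + 2215)/(f + R(H)) = (-37386 + 2215)/(43505 + 69) = -35171/43574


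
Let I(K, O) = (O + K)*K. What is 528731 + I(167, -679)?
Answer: 443227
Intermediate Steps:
I(K, O) = K*(K + O) (I(K, O) = (K + O)*K = K*(K + O))
528731 + I(167, -679) = 528731 + 167*(167 - 679) = 528731 + 167*(-512) = 528731 - 85504 = 443227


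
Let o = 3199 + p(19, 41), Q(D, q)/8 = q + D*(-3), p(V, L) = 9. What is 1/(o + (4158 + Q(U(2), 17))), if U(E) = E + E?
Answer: 1/7406 ≈ 0.00013503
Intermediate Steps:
U(E) = 2*E
Q(D, q) = -24*D + 8*q (Q(D, q) = 8*(q + D*(-3)) = 8*(q - 3*D) = -24*D + 8*q)
o = 3208 (o = 3199 + 9 = 3208)
1/(o + (4158 + Q(U(2), 17))) = 1/(3208 + (4158 + (-48*2 + 8*17))) = 1/(3208 + (4158 + (-24*4 + 136))) = 1/(3208 + (4158 + (-96 + 136))) = 1/(3208 + (4158 + 40)) = 1/(3208 + 4198) = 1/7406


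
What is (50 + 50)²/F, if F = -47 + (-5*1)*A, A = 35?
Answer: -5000/111 ≈ -45.045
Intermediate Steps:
F = -222 (F = -47 - 5*1*35 = -47 - 5*35 = -47 - 175 = -222)
(50 + 50)²/F = (50 + 50)²/(-222) = 100²*(-1/222) = 10000*(-1/222) = -5000/111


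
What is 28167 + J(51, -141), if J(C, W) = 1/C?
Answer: 1436518/51 ≈ 28167.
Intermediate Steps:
28167 + J(51, -141) = 28167 + 1/51 = 1436518/51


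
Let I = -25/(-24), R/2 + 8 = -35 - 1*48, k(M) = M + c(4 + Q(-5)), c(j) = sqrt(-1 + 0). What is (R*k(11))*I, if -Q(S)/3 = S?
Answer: -25025/12 - 2275*I/12 ≈ -2085.4 - 189.58*I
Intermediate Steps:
Q(S) = -3*S
c(j) = I (c(j) = sqrt(-1) = I)
k(M) = I + M (k(M) = M + I = I + M)
R = -182 (R = -16 + 2*(-35 - 1*48) = -16 + 2*(-35 - 48) = -16 + 2*(-83) = -16 - 166 = -182)
I = 25/24 (I = -25*(-1/24) = 25/24 ≈ 1.0417)
(R*k(11))*I = -182*(I + 11)*(25/24) = -182*(11 + I)*(25/24) = (-2002 - 182*I)*(25/24) = -25025/12 - 2275*I/12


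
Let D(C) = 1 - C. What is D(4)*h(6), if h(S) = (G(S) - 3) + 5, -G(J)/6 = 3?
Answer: 48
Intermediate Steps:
G(J) = -18 (G(J) = -6*3 = -18)
h(S) = -16 (h(S) = (-18 - 3) + 5 = -21 + 5 = -16)
D(4)*h(6) = (1 - 1*4)*(-16) = (1 - 4)*(-16) = -3*(-16) = 48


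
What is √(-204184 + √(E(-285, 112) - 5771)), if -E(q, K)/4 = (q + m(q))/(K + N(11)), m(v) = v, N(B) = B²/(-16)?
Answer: √(-63347881816 + 557*I*√1783673859)/557 ≈ 0.0839 + 451.87*I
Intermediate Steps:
N(B) = -B²/16 (N(B) = B²*(-1/16) = -B²/16)
E(q, K) = -8*q/(-121/16 + K) (E(q, K) = -4*(q + q)/(K - 1/16*11²) = -4*2*q/(K - 1/16*121) = -4*2*q/(K - 121/16) = -4*2*q/(-121/16 + K) = -8*q/(-121/16 + K))
√(-204184 + √(E(-285, 112) - 5771)) = √(-204184 + √(-128*(-285)/(-121 + 16*112) - 5771)) = √(-204184 + √(-128*(-285)/(-121 + 1792) - 5771)) = √(-204184 + √(-128*(-285)/1671 - 5771)) = √(-204184 + √(-128*(-285)*1/1671 - 5771)) = √(-204184 + √(12160/557 - 5771)) = √(-204184 + √(-3202287/557)) = √(-204184 + I*√1783673859/557)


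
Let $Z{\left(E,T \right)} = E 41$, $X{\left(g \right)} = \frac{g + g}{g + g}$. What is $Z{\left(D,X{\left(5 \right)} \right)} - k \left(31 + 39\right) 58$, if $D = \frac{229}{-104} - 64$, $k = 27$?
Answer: $- \frac{11682765}{104} \approx -1.1233 \cdot 10^{5}$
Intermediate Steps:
$X{\left(g \right)} = 1$ ($X{\left(g \right)} = \frac{2 g}{2 g} = 2 g \frac{1}{2 g} = 1$)
$D = - \frac{6885}{104}$ ($D = 229 \left(- \frac{1}{104}\right) - 64 = - \frac{229}{104} - 64 = - \frac{6885}{104} \approx -66.202$)
$Z{\left(E,T \right)} = 41 E$
$Z{\left(D,X{\left(5 \right)} \right)} - k \left(31 + 39\right) 58 = 41 \left(- \frac{6885}{104}\right) - 27 \left(31 + 39\right) 58 = - \frac{282285}{104} - 27 \cdot 70 \cdot 58 = - \frac{282285}{104} - 27 \cdot 4060 = - \frac{282285}{104} - 109620 = - \frac{11682765}{104}$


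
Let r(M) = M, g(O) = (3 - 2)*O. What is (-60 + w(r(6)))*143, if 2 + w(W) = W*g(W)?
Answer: -3718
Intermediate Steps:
g(O) = O (g(O) = 1*O = O)
w(W) = -2 + W² (w(W) = -2 + W*W = -2 + W²)
(-60 + w(r(6)))*143 = (-60 + (-2 + 6²))*143 = (-60 + (-2 + 36))*143 = (-60 + 34)*143 = -26*143 = -3718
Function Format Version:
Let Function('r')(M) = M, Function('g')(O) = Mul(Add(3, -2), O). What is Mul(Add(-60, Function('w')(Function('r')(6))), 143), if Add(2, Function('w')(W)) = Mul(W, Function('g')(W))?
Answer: -3718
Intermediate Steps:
Function('g')(O) = O (Function('g')(O) = Mul(1, O) = O)
Function('w')(W) = Add(-2, Pow(W, 2)) (Function('w')(W) = Add(-2, Mul(W, W)) = Add(-2, Pow(W, 2)))
Mul(Add(-60, Function('w')(Function('r')(6))), 143) = Mul(Add(-60, Add(-2, Pow(6, 2))), 143) = Mul(Add(-60, Add(-2, 36)), 143) = Mul(Add(-60, 34), 143) = Mul(-26, 143) = -3718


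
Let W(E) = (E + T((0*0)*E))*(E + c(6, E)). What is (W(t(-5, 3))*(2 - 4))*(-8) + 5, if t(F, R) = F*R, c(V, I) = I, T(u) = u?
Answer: 7205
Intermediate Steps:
W(E) = 2*E**2 (W(E) = (E + (0*0)*E)*(E + E) = (E + 0*E)*(2*E) = (E + 0)*(2*E) = E*(2*E) = 2*E**2)
(W(t(-5, 3))*(2 - 4))*(-8) + 5 = ((2*(-5*3)**2)*(2 - 4))*(-8) + 5 = ((2*(-15)**2)*(-2))*(-8) + 5 = ((2*225)*(-2))*(-8) + 5 = (450*(-2))*(-8) + 5 = -900*(-8) + 5 = 7200 + 5 = 7205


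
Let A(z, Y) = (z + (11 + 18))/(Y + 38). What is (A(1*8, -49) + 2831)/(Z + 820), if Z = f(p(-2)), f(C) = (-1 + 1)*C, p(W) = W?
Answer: 7776/2255 ≈ 3.4483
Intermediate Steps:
f(C) = 0 (f(C) = 0*C = 0)
A(z, Y) = (29 + z)/(38 + Y) (A(z, Y) = (z + 29)/(38 + Y) = (29 + z)/(38 + Y))
Z = 0
(A(1*8, -49) + 2831)/(Z + 820) = ((29 + 1*8)/(38 - 49) + 2831)/(0 + 820) = ((29 + 8)/(-11) + 2831)/820 = (-1/11*37 + 2831)*(1/820) = (-37/11 + 2831)*(1/820) = (31104/11)*(1/820) = 7776/2255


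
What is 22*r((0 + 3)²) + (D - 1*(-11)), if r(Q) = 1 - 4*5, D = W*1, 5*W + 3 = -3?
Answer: -2041/5 ≈ -408.20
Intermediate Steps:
W = -6/5 (W = -⅗ + (⅕)*(-3) = -⅗ - ⅗ = -6/5 ≈ -1.2000)
D = -6/5 (D = -6/5*1 = -6/5 ≈ -1.2000)
r(Q) = -19 (r(Q) = 1 - 20 = -19)
22*r((0 + 3)²) + (D - 1*(-11)) = 22*(-19) + (-6/5 - 1*(-11)) = -418 + (-6/5 + 11) = -418 + 49/5 = -2041/5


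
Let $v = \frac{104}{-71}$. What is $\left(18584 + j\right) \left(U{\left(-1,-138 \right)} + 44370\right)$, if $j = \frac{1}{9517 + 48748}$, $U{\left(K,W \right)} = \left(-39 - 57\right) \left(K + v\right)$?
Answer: $\frac{685858627572054}{827363} \approx 8.2897 \cdot 10^{8}$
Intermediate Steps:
$v = - \frac{104}{71}$ ($v = 104 \left(- \frac{1}{71}\right) = - \frac{104}{71} \approx -1.4648$)
$U{\left(K,W \right)} = \frac{9984}{71} - 96 K$ ($U{\left(K,W \right)} = \left(-39 - 57\right) \left(K - \frac{104}{71}\right) = - 96 \left(- \frac{104}{71} + K\right) = \frac{9984}{71} - 96 K$)
$j = \frac{1}{58265} \approx 1.7163 \cdot 10^{-5}$
$\left(18584 + j\right) \left(U{\left(-1,-138 \right)} + 44370\right) = \left(18584 + \frac{1}{58265}\right) \left(\left(\frac{9984}{71} - -96\right) + 44370\right) = \frac{1082796761 \left(\left(\frac{9984}{71} + 96\right) + 44370\right)}{58265} = \frac{1082796761 \left(\frac{16800}{71} + 44370\right)}{58265} = \frac{1082796761}{58265} \cdot \frac{3167070}{71} = \frac{685858627572054}{827363}$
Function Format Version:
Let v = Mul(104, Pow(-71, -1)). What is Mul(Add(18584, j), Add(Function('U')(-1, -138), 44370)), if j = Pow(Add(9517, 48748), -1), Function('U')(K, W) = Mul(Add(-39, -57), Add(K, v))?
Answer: Rational(685858627572054, 827363) ≈ 8.2897e+8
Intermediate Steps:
v = Rational(-104, 71) (v = Mul(104, Rational(-1, 71)) = Rational(-104, 71) ≈ -1.4648)
Function('U')(K, W) = Add(Rational(9984, 71), Mul(-96, K)) (Function('U')(K, W) = Mul(Add(-39, -57), Add(K, Rational(-104, 71))) = Mul(-96, Add(Rational(-104, 71), K)) = Add(Rational(9984, 71), Mul(-96, K)))
j = Rational(1, 58265) (j = Pow(58265, -1) = Rational(1, 58265) ≈ 1.7163e-5)
Mul(Add(18584, j), Add(Function('U')(-1, -138), 44370)) = Mul(Add(18584, Rational(1, 58265)), Add(Add(Rational(9984, 71), Mul(-96, -1)), 44370)) = Mul(Rational(1082796761, 58265), Add(Add(Rational(9984, 71), 96), 44370)) = Mul(Rational(1082796761, 58265), Add(Rational(16800, 71), 44370)) = Mul(Rational(1082796761, 58265), Rational(3167070, 71)) = Rational(685858627572054, 827363)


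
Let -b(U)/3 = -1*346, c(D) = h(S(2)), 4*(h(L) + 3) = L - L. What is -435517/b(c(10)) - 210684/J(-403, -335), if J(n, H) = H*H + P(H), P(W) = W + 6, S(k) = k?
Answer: -3059456264/7259253 ≈ -421.46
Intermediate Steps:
P(W) = 6 + W
h(L) = -3 (h(L) = -3 + (L - L)/4 = -3 + (1/4)*0 = -3 + 0 = -3)
c(D) = -3
b(U) = 1038 (b(U) = -(-3)*346 = -3*(-346) = 1038)
J(n, H) = 6 + H + H**2 (J(n, H) = H*H + (6 + H) = H**2 + (6 + H) = 6 + H + H**2)
-435517/b(c(10)) - 210684/J(-403, -335) = -435517/1038 - 210684/(6 - 335 + (-335)**2) = -435517*1/1038 - 210684/(6 - 335 + 112225) = -435517/1038 - 210684/111896 = -435517/1038 - 210684*1/111896 = -435517/1038 - 52671/27974 = -3059456264/7259253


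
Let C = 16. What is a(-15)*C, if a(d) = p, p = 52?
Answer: 832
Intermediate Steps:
a(d) = 52
a(-15)*C = 52*16 = 832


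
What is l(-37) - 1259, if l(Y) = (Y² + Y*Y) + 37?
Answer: 1516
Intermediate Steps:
l(Y) = 37 + 2*Y² (l(Y) = (Y² + Y²) + 37 = 2*Y² + 37 = 37 + 2*Y²)
l(-37) - 1259 = (37 + 2*(-37)²) - 1259 = (37 + 2*1369) - 1259 = (37 + 2738) - 1259 = 2775 - 1259 = 1516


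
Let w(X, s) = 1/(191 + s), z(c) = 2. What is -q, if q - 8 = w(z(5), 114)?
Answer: -2441/305 ≈ -8.0033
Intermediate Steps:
q = 2441/305 (q = 8 + 1/(191 + 114) = 8 + 1/305 = 2441/305 ≈ 8.0033)
-q = -1*2441/305 = -2441/305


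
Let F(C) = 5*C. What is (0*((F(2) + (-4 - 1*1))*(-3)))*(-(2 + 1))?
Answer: 0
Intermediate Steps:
(0*((F(2) + (-4 - 1*1))*(-3)))*(-(2 + 1)) = (0*((5*2 + (-4 - 1*1))*(-3)))*(-(2 + 1)) = (0*((10 + (-4 - 1))*(-3)))*(-1*3) = (0*((10 - 5)*(-3)))*(-3) = (0*(5*(-3)))*(-3) = (0*(-15))*(-3) = 0*(-3) = 0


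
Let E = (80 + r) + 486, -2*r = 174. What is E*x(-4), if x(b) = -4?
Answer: -1916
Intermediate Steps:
r = -87 (r = -½*174 = -87)
E = 479 (E = (80 - 87) + 486 = -7 + 486 = 479)
E*x(-4) = 479*(-4) = -1916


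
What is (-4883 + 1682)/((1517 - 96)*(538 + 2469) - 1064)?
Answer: -97/129451 ≈ -0.00074932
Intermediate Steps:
(-4883 + 1682)/((1517 - 96)*(538 + 2469) - 1064) = -3201/(1421*3007 - 1064) = -3201/(4272947 - 1064) = -3201/4271883 = -3201*1/4271883 = -97/129451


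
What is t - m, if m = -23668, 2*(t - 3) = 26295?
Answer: 73637/2 ≈ 36819.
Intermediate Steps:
t = 26301/2 (t = 3 + (½)*26295 = 3 + 26295/2 = 26301/2 ≈ 13151.)
t - m = 26301/2 - 1*(-23668) = 26301/2 + 23668 = 73637/2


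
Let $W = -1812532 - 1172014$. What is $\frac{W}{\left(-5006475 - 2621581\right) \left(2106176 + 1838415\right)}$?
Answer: $\frac{1492273}{15044780522548} \approx 9.9189 \cdot 10^{-8}$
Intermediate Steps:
$W = -2984546$ ($W = -1812532 - 1172014 = -2984546$)
$\frac{W}{\left(-5006475 - 2621581\right) \left(2106176 + 1838415\right)} = - \frac{2984546}{\left(-5006475 - 2621581\right) \left(2106176 + 1838415\right)} = - \frac{2984546}{\left(-7628056\right) 3944591} = - \frac{2984546}{-30089561045096} = \left(-2984546\right) \left(- \frac{1}{30089561045096}\right) = \frac{1492273}{15044780522548}$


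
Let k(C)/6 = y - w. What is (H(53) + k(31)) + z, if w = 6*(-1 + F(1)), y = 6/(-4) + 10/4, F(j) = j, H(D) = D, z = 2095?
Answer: 2154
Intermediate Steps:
y = 1 (y = 6*(-1/4) + 10*(1/4) = -3/2 + 5/2 = 1)
w = 0 (w = 6*(-1 + 1) = 6*0 = 0)
k(C) = 6 (k(C) = 6*(1 - 1*0) = 6*(1 + 0) = 6*1 = 6)
(H(53) + k(31)) + z = (53 + 6) + 2095 = 59 + 2095 = 2154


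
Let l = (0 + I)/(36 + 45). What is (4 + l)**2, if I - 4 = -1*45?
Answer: 80089/6561 ≈ 12.207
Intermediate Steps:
I = -41 (I = 4 - 1*45 = 4 - 45 = -41)
l = -41/81 (l = (0 - 41)/(36 + 45) = -41/81 ≈ -0.50617)
(4 + l)**2 = (4 - 41/81)**2 = (283/81)**2 = 80089/6561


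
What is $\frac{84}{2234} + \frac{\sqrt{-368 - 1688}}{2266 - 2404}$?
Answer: $\frac{42}{1117} - \frac{i \sqrt{514}}{69} \approx 0.037601 - 0.32857 i$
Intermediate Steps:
$\frac{84}{2234} + \frac{\sqrt{-368 - 1688}}{2266 - 2404} = 84 \cdot \frac{1}{2234} + \frac{\sqrt{-2056}}{-138} = \frac{42}{1117} + 2 i \sqrt{514} \left(- \frac{1}{138}\right) = \frac{42}{1117} - \frac{i \sqrt{514}}{69}$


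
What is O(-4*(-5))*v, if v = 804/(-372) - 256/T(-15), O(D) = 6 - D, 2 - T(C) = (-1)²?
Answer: 112042/31 ≈ 3614.3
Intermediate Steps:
T(C) = 1 (T(C) = 2 - 1*(-1)² = 2 - 1*1 = 2 - 1 = 1)
v = -8003/31 (v = 804/(-372) - 256/1 = 804*(-1/372) - 256*1 = -67/31 - 256 = -8003/31 ≈ -258.16)
O(-4*(-5))*v = (6 - (-4)*(-5))*(-8003/31) = (6 - 1*20)*(-8003/31) = (6 - 20)*(-8003/31) = -14*(-8003/31) = 112042/31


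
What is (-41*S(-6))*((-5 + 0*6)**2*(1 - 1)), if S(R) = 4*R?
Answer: 0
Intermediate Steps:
(-41*S(-6))*((-5 + 0*6)**2*(1 - 1)) = (-164*(-6))*((-5 + 0*6)**2*(1 - 1)) = (-41*(-24))*((-5 + 0)**2*0) = 984*((-5)**2*0) = 984*(25*0) = 984*0 = 0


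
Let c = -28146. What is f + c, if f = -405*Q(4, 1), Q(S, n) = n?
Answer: -28551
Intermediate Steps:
f = -405 (f = -405*1 = -405)
f + c = -405 - 28146 = -28551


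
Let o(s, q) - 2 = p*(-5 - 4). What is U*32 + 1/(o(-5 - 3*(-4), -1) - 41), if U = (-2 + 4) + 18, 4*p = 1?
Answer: 105596/165 ≈ 639.98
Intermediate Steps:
p = ¼ (p = (¼)*1 = ¼ ≈ 0.25000)
o(s, q) = -¼ (o(s, q) = 2 + (-5 - 4)/4 = 2 + (¼)*(-9) = 2 - 9/4 = -¼)
U = 20 (U = 2 + 18 = 20)
U*32 + 1/(o(-5 - 3*(-4), -1) - 41) = 20*32 + 1/(-¼ - 41) = 640 + 1/(-165/4) = 640 - 4/165 = 105596/165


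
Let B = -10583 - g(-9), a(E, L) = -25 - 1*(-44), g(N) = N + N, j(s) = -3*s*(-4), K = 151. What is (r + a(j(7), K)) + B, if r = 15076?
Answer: 4530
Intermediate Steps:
j(s) = 12*s
g(N) = 2*N
a(E, L) = 19 (a(E, L) = -25 + 44 = 19)
B = -10565 (B = -10583 - 2*(-9) = -10583 - 1*(-18) = -10583 + 18 = -10565)
(r + a(j(7), K)) + B = (15076 + 19) - 10565 = 15095 - 10565 = 4530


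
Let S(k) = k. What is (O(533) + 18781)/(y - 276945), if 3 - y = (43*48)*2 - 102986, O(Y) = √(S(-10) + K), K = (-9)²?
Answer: -18781/178084 - √71/178084 ≈ -0.10551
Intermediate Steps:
K = 81
O(Y) = √71 (O(Y) = √(-10 + 81) = √71)
y = 98861 (y = 3 - ((43*48)*2 - 102986) = 3 - (2064*2 - 102986) = 3 - (4128 - 102986) = 3 - 1*(-98858) = 3 + 98858 = 98861)
(O(533) + 18781)/(y - 276945) = (√71 + 18781)/(98861 - 276945) = (18781 + √71)/(-178084) = (18781 + √71)*(-1/178084) = -18781/178084 - √71/178084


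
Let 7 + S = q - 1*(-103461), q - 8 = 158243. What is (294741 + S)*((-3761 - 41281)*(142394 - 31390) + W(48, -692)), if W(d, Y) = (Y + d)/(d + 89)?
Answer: -381153478335396360/137 ≈ -2.7821e+15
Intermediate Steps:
q = 158251 (q = 8 + 158243 = 158251)
W(d, Y) = (Y + d)/(89 + d)
S = 261705 (S = -7 + (158251 - 1*(-103461)) = -7 + (158251 + 103461) = -7 + 261712 = 261705)
(294741 + S)*((-3761 - 41281)*(142394 - 31390) + W(48, -692)) = (294741 + 261705)*((-3761 - 41281)*(142394 - 31390) + (-692 + 48)/(89 + 48)) = 556446*(-45042*111004 - 644/137) = 556446*(-4999842168 + (1/137)*(-644)) = 556446*(-4999842168 - 644/137) = 556446*(-684978377660/137) = -381153478335396360/137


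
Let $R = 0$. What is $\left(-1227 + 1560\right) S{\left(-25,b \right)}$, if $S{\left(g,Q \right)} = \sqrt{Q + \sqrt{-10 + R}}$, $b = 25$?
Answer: $333 \sqrt{25 + i \sqrt{10}} \approx 1668.3 + 105.09 i$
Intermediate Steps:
$S{\left(g,Q \right)} = \sqrt{Q + i \sqrt{10}}$ ($S{\left(g,Q \right)} = \sqrt{Q + \sqrt{-10 + 0}} = \sqrt{Q + \sqrt{-10}} = \sqrt{Q + i \sqrt{10}}$)
$\left(-1227 + 1560\right) S{\left(-25,b \right)} = \left(-1227 + 1560\right) \sqrt{25 + i \sqrt{10}} = 333 \sqrt{25 + i \sqrt{10}}$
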